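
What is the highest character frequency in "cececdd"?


Input: cececdd
Character counts:
  'c': 3
  'd': 2
  'e': 2
Maximum frequency: 3

3


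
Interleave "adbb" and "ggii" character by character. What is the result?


Interleaving "adbb" and "ggii":
  Position 0: 'a' from first, 'g' from second => "ag"
  Position 1: 'd' from first, 'g' from second => "dg"
  Position 2: 'b' from first, 'i' from second => "bi"
  Position 3: 'b' from first, 'i' from second => "bi"
Result: agdgbibi

agdgbibi


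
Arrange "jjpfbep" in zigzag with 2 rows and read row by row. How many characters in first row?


Zigzag "jjpfbep" into 2 rows:
Placing characters:
  'j' => row 0
  'j' => row 1
  'p' => row 0
  'f' => row 1
  'b' => row 0
  'e' => row 1
  'p' => row 0
Rows:
  Row 0: "jpbp"
  Row 1: "jfe"
First row length: 4

4


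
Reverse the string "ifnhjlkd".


Input: ifnhjlkd
Reading characters right to left:
  Position 7: 'd'
  Position 6: 'k'
  Position 5: 'l'
  Position 4: 'j'
  Position 3: 'h'
  Position 2: 'n'
  Position 1: 'f'
  Position 0: 'i'
Reversed: dkljhnfi

dkljhnfi


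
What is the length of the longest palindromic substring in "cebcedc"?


Input: "cebcedc"
Checking substrings for palindromes:
  No multi-char palindromic substrings found
Longest palindromic substring: "c" with length 1

1


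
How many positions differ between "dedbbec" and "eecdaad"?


Comparing "dedbbec" and "eecdaad" position by position:
  Position 0: 'd' vs 'e' => DIFFER
  Position 1: 'e' vs 'e' => same
  Position 2: 'd' vs 'c' => DIFFER
  Position 3: 'b' vs 'd' => DIFFER
  Position 4: 'b' vs 'a' => DIFFER
  Position 5: 'e' vs 'a' => DIFFER
  Position 6: 'c' vs 'd' => DIFFER
Positions that differ: 6

6


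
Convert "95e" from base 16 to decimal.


Input: "95e" in base 16
Positional expansion:
  Digit '9' (value 9) x 16^2 = 2304
  Digit '5' (value 5) x 16^1 = 80
  Digit 'e' (value 14) x 16^0 = 14
Sum = 2398

2398


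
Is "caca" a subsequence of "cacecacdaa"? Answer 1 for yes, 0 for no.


Check if "caca" is a subsequence of "cacecacdaa"
Greedy scan:
  Position 0 ('c'): matches sub[0] = 'c'
  Position 1 ('a'): matches sub[1] = 'a'
  Position 2 ('c'): matches sub[2] = 'c'
  Position 3 ('e'): no match needed
  Position 4 ('c'): no match needed
  Position 5 ('a'): matches sub[3] = 'a'
  Position 6 ('c'): no match needed
  Position 7 ('d'): no match needed
  Position 8 ('a'): no match needed
  Position 9 ('a'): no match needed
All 4 characters matched => is a subsequence

1


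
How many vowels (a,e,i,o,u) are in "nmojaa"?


Input: nmojaa
Checking each character:
  'n' at position 0: consonant
  'm' at position 1: consonant
  'o' at position 2: vowel (running total: 1)
  'j' at position 3: consonant
  'a' at position 4: vowel (running total: 2)
  'a' at position 5: vowel (running total: 3)
Total vowels: 3

3


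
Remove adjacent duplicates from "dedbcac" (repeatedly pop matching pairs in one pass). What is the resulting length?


Input: dedbcac
Stack-based adjacent duplicate removal:
  Read 'd': push. Stack: d
  Read 'e': push. Stack: de
  Read 'd': push. Stack: ded
  Read 'b': push. Stack: dedb
  Read 'c': push. Stack: dedbc
  Read 'a': push. Stack: dedbca
  Read 'c': push. Stack: dedbcac
Final stack: "dedbcac" (length 7)

7


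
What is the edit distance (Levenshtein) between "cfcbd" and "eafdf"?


Computing edit distance: "cfcbd" -> "eafdf"
DP table:
           e    a    f    d    f
      0    1    2    3    4    5
  c   1    1    2    3    4    5
  f   2    2    2    2    3    4
  c   3    3    3    3    3    4
  b   4    4    4    4    4    4
  d   5    5    5    5    4    5
Edit distance = dp[5][5] = 5

5


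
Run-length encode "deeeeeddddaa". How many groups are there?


Input: deeeeeddddaa
Scanning for consecutive runs:
  Group 1: 'd' x 1 (positions 0-0)
  Group 2: 'e' x 5 (positions 1-5)
  Group 3: 'd' x 4 (positions 6-9)
  Group 4: 'a' x 2 (positions 10-11)
Total groups: 4

4


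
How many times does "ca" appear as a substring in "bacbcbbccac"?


Searching for "ca" in "bacbcbbccac"
Scanning each position:
  Position 0: "ba" => no
  Position 1: "ac" => no
  Position 2: "cb" => no
  Position 3: "bc" => no
  Position 4: "cb" => no
  Position 5: "bb" => no
  Position 6: "bc" => no
  Position 7: "cc" => no
  Position 8: "ca" => MATCH
  Position 9: "ac" => no
Total occurrences: 1

1


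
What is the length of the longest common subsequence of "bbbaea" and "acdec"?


LCS of "bbbaea" and "acdec"
DP table:
           a    c    d    e    c
      0    0    0    0    0    0
  b   0    0    0    0    0    0
  b   0    0    0    0    0    0
  b   0    0    0    0    0    0
  a   0    1    1    1    1    1
  e   0    1    1    1    2    2
  a   0    1    1    1    2    2
LCS length = dp[6][5] = 2

2


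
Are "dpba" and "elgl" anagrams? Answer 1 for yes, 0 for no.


Strings: "dpba", "elgl"
Sorted first:  abdp
Sorted second: egll
Differ at position 0: 'a' vs 'e' => not anagrams

0


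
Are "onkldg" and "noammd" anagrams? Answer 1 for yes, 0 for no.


Strings: "onkldg", "noammd"
Sorted first:  dgklno
Sorted second: admmno
Differ at position 0: 'd' vs 'a' => not anagrams

0


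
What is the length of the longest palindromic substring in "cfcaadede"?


Input: "cfcaadede"
Checking substrings for palindromes:
  [0:3] "cfc" (len 3) => palindrome
  [5:8] "ded" (len 3) => palindrome
  [6:9] "ede" (len 3) => palindrome
  [3:5] "aa" (len 2) => palindrome
Longest palindromic substring: "cfc" with length 3

3


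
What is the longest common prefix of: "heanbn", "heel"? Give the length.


Words: heanbn, heel
  Position 0: all 'h' => match
  Position 1: all 'e' => match
  Position 2: ('a', 'e') => mismatch, stop
LCP = "he" (length 2)

2


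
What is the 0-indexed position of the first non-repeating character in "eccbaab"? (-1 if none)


Input: eccbaab
Character frequencies:
  'a': 2
  'b': 2
  'c': 2
  'e': 1
Scanning left to right for freq == 1:
  Position 0 ('e'): unique! => answer = 0

0


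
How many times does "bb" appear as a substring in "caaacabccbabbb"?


Searching for "bb" in "caaacabccbabbb"
Scanning each position:
  Position 0: "ca" => no
  Position 1: "aa" => no
  Position 2: "aa" => no
  Position 3: "ac" => no
  Position 4: "ca" => no
  Position 5: "ab" => no
  Position 6: "bc" => no
  Position 7: "cc" => no
  Position 8: "cb" => no
  Position 9: "ba" => no
  Position 10: "ab" => no
  Position 11: "bb" => MATCH
  Position 12: "bb" => MATCH
Total occurrences: 2

2


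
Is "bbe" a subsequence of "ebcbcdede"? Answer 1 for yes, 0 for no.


Check if "bbe" is a subsequence of "ebcbcdede"
Greedy scan:
  Position 0 ('e'): no match needed
  Position 1 ('b'): matches sub[0] = 'b'
  Position 2 ('c'): no match needed
  Position 3 ('b'): matches sub[1] = 'b'
  Position 4 ('c'): no match needed
  Position 5 ('d'): no match needed
  Position 6 ('e'): matches sub[2] = 'e'
  Position 7 ('d'): no match needed
  Position 8 ('e'): no match needed
All 3 characters matched => is a subsequence

1


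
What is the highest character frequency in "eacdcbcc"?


Input: eacdcbcc
Character counts:
  'a': 1
  'b': 1
  'c': 4
  'd': 1
  'e': 1
Maximum frequency: 4

4


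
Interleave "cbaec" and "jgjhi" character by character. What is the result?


Interleaving "cbaec" and "jgjhi":
  Position 0: 'c' from first, 'j' from second => "cj"
  Position 1: 'b' from first, 'g' from second => "bg"
  Position 2: 'a' from first, 'j' from second => "aj"
  Position 3: 'e' from first, 'h' from second => "eh"
  Position 4: 'c' from first, 'i' from second => "ci"
Result: cjbgajehci

cjbgajehci


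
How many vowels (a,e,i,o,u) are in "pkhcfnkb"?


Input: pkhcfnkb
Checking each character:
  'p' at position 0: consonant
  'k' at position 1: consonant
  'h' at position 2: consonant
  'c' at position 3: consonant
  'f' at position 4: consonant
  'n' at position 5: consonant
  'k' at position 6: consonant
  'b' at position 7: consonant
Total vowels: 0

0


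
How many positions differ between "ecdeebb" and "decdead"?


Comparing "ecdeebb" and "decdead" position by position:
  Position 0: 'e' vs 'd' => DIFFER
  Position 1: 'c' vs 'e' => DIFFER
  Position 2: 'd' vs 'c' => DIFFER
  Position 3: 'e' vs 'd' => DIFFER
  Position 4: 'e' vs 'e' => same
  Position 5: 'b' vs 'a' => DIFFER
  Position 6: 'b' vs 'd' => DIFFER
Positions that differ: 6

6


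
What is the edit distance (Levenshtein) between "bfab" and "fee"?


Computing edit distance: "bfab" -> "fee"
DP table:
           f    e    e
      0    1    2    3
  b   1    1    2    3
  f   2    1    2    3
  a   3    2    2    3
  b   4    3    3    3
Edit distance = dp[4][3] = 3

3


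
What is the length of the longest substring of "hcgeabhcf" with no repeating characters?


Input: "hcgeabhcf"
Sliding window (track last position of each char):
  Position 0 ('h'): window [0,0] length 1 -- new best
  Position 1 ('c'): window [0,1] length 2 -- new best
  Position 2 ('g'): window [0,2] length 3 -- new best
  Position 3 ('e'): window [0,3] length 4 -- new best
  Position 4 ('a'): window [0,4] length 5 -- new best
  Position 5 ('b'): window [0,5] length 6 -- new best
  Position 6 ('h'): repeat (last at 0), move window start to 1
  Position 6 ('h'): window [1,6] length 6
  Position 7 ('c'): repeat (last at 1), move window start to 2
  Position 7 ('c'): window [2,7] length 6
  Position 8 ('f'): window [2,8] length 7 -- new best
Longest substring with no repeats: "geabhcf" with length 7

7


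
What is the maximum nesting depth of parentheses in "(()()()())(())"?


Input: "(()()()())(())"
Tracking depth:
  Position 0 '(': depth becomes 1
  Position 1 '(': depth becomes 2
  Position 2 ')': depth becomes 1
  Position 3 '(': depth becomes 2
  Position 4 ')': depth becomes 1
  Position 5 '(': depth becomes 2
  Position 6 ')': depth becomes 1
  Position 7 '(': depth becomes 2
  Position 8 ')': depth becomes 1
  Position 9 ')': depth becomes 0
  Position 10 '(': depth becomes 1
  Position 11 '(': depth becomes 2
  Position 12 ')': depth becomes 1
  Position 13 ')': depth becomes 0
Maximum depth reached: 2

2


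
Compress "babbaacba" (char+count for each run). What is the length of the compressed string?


Input: babbaacba
Runs:
  'b' x 1 => "b1"
  'a' x 1 => "a1"
  'b' x 2 => "b2"
  'a' x 2 => "a2"
  'c' x 1 => "c1"
  'b' x 1 => "b1"
  'a' x 1 => "a1"
Compressed: "b1a1b2a2c1b1a1"
Compressed length: 14

14


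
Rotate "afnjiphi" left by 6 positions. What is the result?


Input: "afnjiphi", rotate left by 6
First 6 characters: "afnjip"
Remaining characters: "hi"
Concatenate remaining + first: "hi" + "afnjip" = "hiafnjip"

hiafnjip


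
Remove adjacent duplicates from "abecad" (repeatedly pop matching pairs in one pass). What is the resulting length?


Input: abecad
Stack-based adjacent duplicate removal:
  Read 'a': push. Stack: a
  Read 'b': push. Stack: ab
  Read 'e': push. Stack: abe
  Read 'c': push. Stack: abec
  Read 'a': push. Stack: abeca
  Read 'd': push. Stack: abecad
Final stack: "abecad" (length 6)

6


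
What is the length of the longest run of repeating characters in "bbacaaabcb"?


Input: "bbacaaabcb"
Scanning for longest run:
  Position 1 ('b'): continues run of 'b', length=2
  Position 2 ('a'): new char, reset run to 1
  Position 3 ('c'): new char, reset run to 1
  Position 4 ('a'): new char, reset run to 1
  Position 5 ('a'): continues run of 'a', length=2
  Position 6 ('a'): continues run of 'a', length=3
  Position 7 ('b'): new char, reset run to 1
  Position 8 ('c'): new char, reset run to 1
  Position 9 ('b'): new char, reset run to 1
Longest run: 'a' with length 3

3


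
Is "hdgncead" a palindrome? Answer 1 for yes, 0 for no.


Input: hdgncead
Reversed: daecngdh
  Compare pos 0 ('h') with pos 7 ('d'): MISMATCH
  Compare pos 1 ('d') with pos 6 ('a'): MISMATCH
  Compare pos 2 ('g') with pos 5 ('e'): MISMATCH
  Compare pos 3 ('n') with pos 4 ('c'): MISMATCH
Result: not a palindrome

0


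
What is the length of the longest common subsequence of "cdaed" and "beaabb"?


LCS of "cdaed" and "beaabb"
DP table:
           b    e    a    a    b    b
      0    0    0    0    0    0    0
  c   0    0    0    0    0    0    0
  d   0    0    0    0    0    0    0
  a   0    0    0    1    1    1    1
  e   0    0    1    1    1    1    1
  d   0    0    1    1    1    1    1
LCS length = dp[5][6] = 1

1


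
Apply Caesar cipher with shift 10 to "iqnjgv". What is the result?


Caesar cipher: shift "iqnjgv" by 10
  'i' (pos 8) + 10 = pos 18 = 's'
  'q' (pos 16) + 10 = pos 0 = 'a'
  'n' (pos 13) + 10 = pos 23 = 'x'
  'j' (pos 9) + 10 = pos 19 = 't'
  'g' (pos 6) + 10 = pos 16 = 'q'
  'v' (pos 21) + 10 = pos 5 = 'f'
Result: saxtqf

saxtqf


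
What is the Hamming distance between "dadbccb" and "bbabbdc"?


Comparing "dadbccb" and "bbabbdc" position by position:
  Position 0: 'd' vs 'b' => differ
  Position 1: 'a' vs 'b' => differ
  Position 2: 'd' vs 'a' => differ
  Position 3: 'b' vs 'b' => same
  Position 4: 'c' vs 'b' => differ
  Position 5: 'c' vs 'd' => differ
  Position 6: 'b' vs 'c' => differ
Total differences (Hamming distance): 6

6


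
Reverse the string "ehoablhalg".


Input: ehoablhalg
Reading characters right to left:
  Position 9: 'g'
  Position 8: 'l'
  Position 7: 'a'
  Position 6: 'h'
  Position 5: 'l'
  Position 4: 'b'
  Position 3: 'a'
  Position 2: 'o'
  Position 1: 'h'
  Position 0: 'e'
Reversed: glahlbaohe

glahlbaohe


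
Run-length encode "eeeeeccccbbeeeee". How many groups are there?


Input: eeeeeccccbbeeeee
Scanning for consecutive runs:
  Group 1: 'e' x 5 (positions 0-4)
  Group 2: 'c' x 4 (positions 5-8)
  Group 3: 'b' x 2 (positions 9-10)
  Group 4: 'e' x 5 (positions 11-15)
Total groups: 4

4


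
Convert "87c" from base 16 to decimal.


Input: "87c" in base 16
Positional expansion:
  Digit '8' (value 8) x 16^2 = 2048
  Digit '7' (value 7) x 16^1 = 112
  Digit 'c' (value 12) x 16^0 = 12
Sum = 2172

2172


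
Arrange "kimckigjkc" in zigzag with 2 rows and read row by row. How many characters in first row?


Zigzag "kimckigjkc" into 2 rows:
Placing characters:
  'k' => row 0
  'i' => row 1
  'm' => row 0
  'c' => row 1
  'k' => row 0
  'i' => row 1
  'g' => row 0
  'j' => row 1
  'k' => row 0
  'c' => row 1
Rows:
  Row 0: "kmkgk"
  Row 1: "icijc"
First row length: 5

5


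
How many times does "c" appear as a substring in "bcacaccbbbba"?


Searching for "c" in "bcacaccbbbba"
Scanning each position:
  Position 0: "b" => no
  Position 1: "c" => MATCH
  Position 2: "a" => no
  Position 3: "c" => MATCH
  Position 4: "a" => no
  Position 5: "c" => MATCH
  Position 6: "c" => MATCH
  Position 7: "b" => no
  Position 8: "b" => no
  Position 9: "b" => no
  Position 10: "b" => no
  Position 11: "a" => no
Total occurrences: 4

4


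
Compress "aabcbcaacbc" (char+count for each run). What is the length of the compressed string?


Input: aabcbcaacbc
Runs:
  'a' x 2 => "a2"
  'b' x 1 => "b1"
  'c' x 1 => "c1"
  'b' x 1 => "b1"
  'c' x 1 => "c1"
  'a' x 2 => "a2"
  'c' x 1 => "c1"
  'b' x 1 => "b1"
  'c' x 1 => "c1"
Compressed: "a2b1c1b1c1a2c1b1c1"
Compressed length: 18

18


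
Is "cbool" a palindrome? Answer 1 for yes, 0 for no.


Input: cbool
Reversed: loobc
  Compare pos 0 ('c') with pos 4 ('l'): MISMATCH
  Compare pos 1 ('b') with pos 3 ('o'): MISMATCH
Result: not a palindrome

0


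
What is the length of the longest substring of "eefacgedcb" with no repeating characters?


Input: "eefacgedcb"
Sliding window (track last position of each char):
  Position 0 ('e'): window [0,0] length 1 -- new best
  Position 1 ('e'): repeat (last at 0), move window start to 1
  Position 1 ('e'): window [1,1] length 1
  Position 2 ('f'): window [1,2] length 2 -- new best
  Position 3 ('a'): window [1,3] length 3 -- new best
  Position 4 ('c'): window [1,4] length 4 -- new best
  Position 5 ('g'): window [1,5] length 5 -- new best
  Position 6 ('e'): repeat (last at 1), move window start to 2
  Position 6 ('e'): window [2,6] length 5
  Position 7 ('d'): window [2,7] length 6 -- new best
  Position 8 ('c'): repeat (last at 4), move window start to 5
  Position 8 ('c'): window [5,8] length 4
  Position 9 ('b'): window [5,9] length 5
Longest substring with no repeats: "facged" with length 6

6


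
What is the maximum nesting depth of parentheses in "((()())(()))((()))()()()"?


Input: "((()())(()))((()))()()()"
Tracking depth:
  Position 0 '(': depth becomes 1
  Position 1 '(': depth becomes 2
  Position 2 '(': depth becomes 3
  Position 3 ')': depth becomes 2
  Position 4 '(': depth becomes 3
  Position 5 ')': depth becomes 2
  Position 6 ')': depth becomes 1
  Position 7 '(': depth becomes 2
  Position 8 '(': depth becomes 3
  Position 9 ')': depth becomes 2
  Position 10 ')': depth becomes 1
  Position 11 ')': depth becomes 0
  Position 12 '(': depth becomes 1
  Position 13 '(': depth becomes 2
  Position 14 '(': depth becomes 3
  Position 15 ')': depth becomes 2
  Position 16 ')': depth becomes 1
  Position 17 ')': depth becomes 0
  Position 18 '(': depth becomes 1
  Position 19 ')': depth becomes 0
  Position 20 '(': depth becomes 1
  Position 21 ')': depth becomes 0
  Position 22 '(': depth becomes 1
  Position 23 ')': depth becomes 0
Maximum depth reached: 3

3


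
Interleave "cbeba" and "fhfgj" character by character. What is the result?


Interleaving "cbeba" and "fhfgj":
  Position 0: 'c' from first, 'f' from second => "cf"
  Position 1: 'b' from first, 'h' from second => "bh"
  Position 2: 'e' from first, 'f' from second => "ef"
  Position 3: 'b' from first, 'g' from second => "bg"
  Position 4: 'a' from first, 'j' from second => "aj"
Result: cfbhefbgaj

cfbhefbgaj


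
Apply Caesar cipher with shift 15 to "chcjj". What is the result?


Caesar cipher: shift "chcjj" by 15
  'c' (pos 2) + 15 = pos 17 = 'r'
  'h' (pos 7) + 15 = pos 22 = 'w'
  'c' (pos 2) + 15 = pos 17 = 'r'
  'j' (pos 9) + 15 = pos 24 = 'y'
  'j' (pos 9) + 15 = pos 24 = 'y'
Result: rwryy

rwryy


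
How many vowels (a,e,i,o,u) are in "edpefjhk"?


Input: edpefjhk
Checking each character:
  'e' at position 0: vowel (running total: 1)
  'd' at position 1: consonant
  'p' at position 2: consonant
  'e' at position 3: vowel (running total: 2)
  'f' at position 4: consonant
  'j' at position 5: consonant
  'h' at position 6: consonant
  'k' at position 7: consonant
Total vowels: 2

2


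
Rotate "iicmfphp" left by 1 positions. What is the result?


Input: "iicmfphp", rotate left by 1
First 1 characters: "i"
Remaining characters: "icmfphp"
Concatenate remaining + first: "icmfphp" + "i" = "icmfphpi"

icmfphpi


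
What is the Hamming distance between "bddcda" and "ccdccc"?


Comparing "bddcda" and "ccdccc" position by position:
  Position 0: 'b' vs 'c' => differ
  Position 1: 'd' vs 'c' => differ
  Position 2: 'd' vs 'd' => same
  Position 3: 'c' vs 'c' => same
  Position 4: 'd' vs 'c' => differ
  Position 5: 'a' vs 'c' => differ
Total differences (Hamming distance): 4

4


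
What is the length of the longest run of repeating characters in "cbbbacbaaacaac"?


Input: "cbbbacbaaacaac"
Scanning for longest run:
  Position 1 ('b'): new char, reset run to 1
  Position 2 ('b'): continues run of 'b', length=2
  Position 3 ('b'): continues run of 'b', length=3
  Position 4 ('a'): new char, reset run to 1
  Position 5 ('c'): new char, reset run to 1
  Position 6 ('b'): new char, reset run to 1
  Position 7 ('a'): new char, reset run to 1
  Position 8 ('a'): continues run of 'a', length=2
  Position 9 ('a'): continues run of 'a', length=3
  Position 10 ('c'): new char, reset run to 1
  Position 11 ('a'): new char, reset run to 1
  Position 12 ('a'): continues run of 'a', length=2
  Position 13 ('c'): new char, reset run to 1
Longest run: 'b' with length 3

3


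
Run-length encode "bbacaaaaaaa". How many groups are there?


Input: bbacaaaaaaa
Scanning for consecutive runs:
  Group 1: 'b' x 2 (positions 0-1)
  Group 2: 'a' x 1 (positions 2-2)
  Group 3: 'c' x 1 (positions 3-3)
  Group 4: 'a' x 7 (positions 4-10)
Total groups: 4

4


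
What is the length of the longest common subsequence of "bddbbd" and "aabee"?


LCS of "bddbbd" and "aabee"
DP table:
           a    a    b    e    e
      0    0    0    0    0    0
  b   0    0    0    1    1    1
  d   0    0    0    1    1    1
  d   0    0    0    1    1    1
  b   0    0    0    1    1    1
  b   0    0    0    1    1    1
  d   0    0    0    1    1    1
LCS length = dp[6][5] = 1

1


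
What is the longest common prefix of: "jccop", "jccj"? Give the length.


Words: jccop, jccj
  Position 0: all 'j' => match
  Position 1: all 'c' => match
  Position 2: all 'c' => match
  Position 3: ('o', 'j') => mismatch, stop
LCP = "jcc" (length 3)

3


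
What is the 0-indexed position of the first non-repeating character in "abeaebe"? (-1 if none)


Input: abeaebe
Character frequencies:
  'a': 2
  'b': 2
  'e': 3
Scanning left to right for freq == 1:
  Position 0 ('a'): freq=2, skip
  Position 1 ('b'): freq=2, skip
  Position 2 ('e'): freq=3, skip
  Position 3 ('a'): freq=2, skip
  Position 4 ('e'): freq=3, skip
  Position 5 ('b'): freq=2, skip
  Position 6 ('e'): freq=3, skip
  No unique character found => answer = -1

-1


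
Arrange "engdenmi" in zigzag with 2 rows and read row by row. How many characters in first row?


Zigzag "engdenmi" into 2 rows:
Placing characters:
  'e' => row 0
  'n' => row 1
  'g' => row 0
  'd' => row 1
  'e' => row 0
  'n' => row 1
  'm' => row 0
  'i' => row 1
Rows:
  Row 0: "egem"
  Row 1: "ndni"
First row length: 4

4


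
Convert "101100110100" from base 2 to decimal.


Input: "101100110100" in base 2
Positional expansion:
  Digit '1' (value 1) x 2^11 = 2048
  Digit '0' (value 0) x 2^10 = 0
  Digit '1' (value 1) x 2^9 = 512
  Digit '1' (value 1) x 2^8 = 256
  Digit '0' (value 0) x 2^7 = 0
  Digit '0' (value 0) x 2^6 = 0
  Digit '1' (value 1) x 2^5 = 32
  Digit '1' (value 1) x 2^4 = 16
  Digit '0' (value 0) x 2^3 = 0
  Digit '1' (value 1) x 2^2 = 4
  Digit '0' (value 0) x 2^1 = 0
  Digit '0' (value 0) x 2^0 = 0
Sum = 2868

2868


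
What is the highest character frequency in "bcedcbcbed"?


Input: bcedcbcbed
Character counts:
  'b': 3
  'c': 3
  'd': 2
  'e': 2
Maximum frequency: 3

3


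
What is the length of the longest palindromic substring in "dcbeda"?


Input: "dcbeda"
Checking substrings for palindromes:
  No multi-char palindromic substrings found
Longest palindromic substring: "d" with length 1

1


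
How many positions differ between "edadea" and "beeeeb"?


Comparing "edadea" and "beeeeb" position by position:
  Position 0: 'e' vs 'b' => DIFFER
  Position 1: 'd' vs 'e' => DIFFER
  Position 2: 'a' vs 'e' => DIFFER
  Position 3: 'd' vs 'e' => DIFFER
  Position 4: 'e' vs 'e' => same
  Position 5: 'a' vs 'b' => DIFFER
Positions that differ: 5

5


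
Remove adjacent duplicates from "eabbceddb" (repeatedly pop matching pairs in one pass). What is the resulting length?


Input: eabbceddb
Stack-based adjacent duplicate removal:
  Read 'e': push. Stack: e
  Read 'a': push. Stack: ea
  Read 'b': push. Stack: eab
  Read 'b': matches stack top 'b' => pop. Stack: ea
  Read 'c': push. Stack: eac
  Read 'e': push. Stack: eace
  Read 'd': push. Stack: eaced
  Read 'd': matches stack top 'd' => pop. Stack: eace
  Read 'b': push. Stack: eaceb
Final stack: "eaceb" (length 5)

5


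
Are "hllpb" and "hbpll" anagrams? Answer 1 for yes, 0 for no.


Strings: "hllpb", "hbpll"
Sorted first:  bhllp
Sorted second: bhllp
Sorted forms match => anagrams

1


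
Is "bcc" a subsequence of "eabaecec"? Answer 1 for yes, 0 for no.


Check if "bcc" is a subsequence of "eabaecec"
Greedy scan:
  Position 0 ('e'): no match needed
  Position 1 ('a'): no match needed
  Position 2 ('b'): matches sub[0] = 'b'
  Position 3 ('a'): no match needed
  Position 4 ('e'): no match needed
  Position 5 ('c'): matches sub[1] = 'c'
  Position 6 ('e'): no match needed
  Position 7 ('c'): matches sub[2] = 'c'
All 3 characters matched => is a subsequence

1


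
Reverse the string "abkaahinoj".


Input: abkaahinoj
Reading characters right to left:
  Position 9: 'j'
  Position 8: 'o'
  Position 7: 'n'
  Position 6: 'i'
  Position 5: 'h'
  Position 4: 'a'
  Position 3: 'a'
  Position 2: 'k'
  Position 1: 'b'
  Position 0: 'a'
Reversed: jonihaakba

jonihaakba


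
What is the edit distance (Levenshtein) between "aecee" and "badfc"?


Computing edit distance: "aecee" -> "badfc"
DP table:
           b    a    d    f    c
      0    1    2    3    4    5
  a   1    1    1    2    3    4
  e   2    2    2    2    3    4
  c   3    3    3    3    3    3
  e   4    4    4    4    4    4
  e   5    5    5    5    5    5
Edit distance = dp[5][5] = 5

5


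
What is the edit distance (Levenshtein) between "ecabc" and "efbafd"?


Computing edit distance: "ecabc" -> "efbafd"
DP table:
           e    f    b    a    f    d
      0    1    2    3    4    5    6
  e   1    0    1    2    3    4    5
  c   2    1    1    2    3    4    5
  a   3    2    2    2    2    3    4
  b   4    3    3    2    3    3    4
  c   5    4    4    3    3    4    4
Edit distance = dp[5][6] = 4

4


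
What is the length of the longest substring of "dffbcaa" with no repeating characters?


Input: "dffbcaa"
Sliding window (track last position of each char):
  Position 0 ('d'): window [0,0] length 1 -- new best
  Position 1 ('f'): window [0,1] length 2 -- new best
  Position 2 ('f'): repeat (last at 1), move window start to 2
  Position 2 ('f'): window [2,2] length 1
  Position 3 ('b'): window [2,3] length 2
  Position 4 ('c'): window [2,4] length 3 -- new best
  Position 5 ('a'): window [2,5] length 4 -- new best
  Position 6 ('a'): repeat (last at 5), move window start to 6
  Position 6 ('a'): window [6,6] length 1
Longest substring with no repeats: "fbca" with length 4

4


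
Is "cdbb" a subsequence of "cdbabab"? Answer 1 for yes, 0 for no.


Check if "cdbb" is a subsequence of "cdbabab"
Greedy scan:
  Position 0 ('c'): matches sub[0] = 'c'
  Position 1 ('d'): matches sub[1] = 'd'
  Position 2 ('b'): matches sub[2] = 'b'
  Position 3 ('a'): no match needed
  Position 4 ('b'): matches sub[3] = 'b'
  Position 5 ('a'): no match needed
  Position 6 ('b'): no match needed
All 4 characters matched => is a subsequence

1


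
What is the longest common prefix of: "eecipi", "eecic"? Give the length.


Words: eecipi, eecic
  Position 0: all 'e' => match
  Position 1: all 'e' => match
  Position 2: all 'c' => match
  Position 3: all 'i' => match
  Position 4: ('p', 'c') => mismatch, stop
LCP = "eeci" (length 4)

4


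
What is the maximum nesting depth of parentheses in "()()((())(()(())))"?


Input: "()()((())(()(())))"
Tracking depth:
  Position 0 '(': depth becomes 1
  Position 1 ')': depth becomes 0
  Position 2 '(': depth becomes 1
  Position 3 ')': depth becomes 0
  Position 4 '(': depth becomes 1
  Position 5 '(': depth becomes 2
  Position 6 '(': depth becomes 3
  Position 7 ')': depth becomes 2
  Position 8 ')': depth becomes 1
  Position 9 '(': depth becomes 2
  Position 10 '(': depth becomes 3
  Position 11 ')': depth becomes 2
  Position 12 '(': depth becomes 3
  Position 13 '(': depth becomes 4
  Position 14 ')': depth becomes 3
  Position 15 ')': depth becomes 2
  Position 16 ')': depth becomes 1
  Position 17 ')': depth becomes 0
Maximum depth reached: 4

4


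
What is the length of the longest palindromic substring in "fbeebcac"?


Input: "fbeebcac"
Checking substrings for palindromes:
  [1:5] "beeb" (len 4) => palindrome
  [5:8] "cac" (len 3) => palindrome
  [2:4] "ee" (len 2) => palindrome
Longest palindromic substring: "beeb" with length 4

4


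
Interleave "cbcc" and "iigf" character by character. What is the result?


Interleaving "cbcc" and "iigf":
  Position 0: 'c' from first, 'i' from second => "ci"
  Position 1: 'b' from first, 'i' from second => "bi"
  Position 2: 'c' from first, 'g' from second => "cg"
  Position 3: 'c' from first, 'f' from second => "cf"
Result: cibicgcf

cibicgcf


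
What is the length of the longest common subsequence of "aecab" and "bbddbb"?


LCS of "aecab" and "bbddbb"
DP table:
           b    b    d    d    b    b
      0    0    0    0    0    0    0
  a   0    0    0    0    0    0    0
  e   0    0    0    0    0    0    0
  c   0    0    0    0    0    0    0
  a   0    0    0    0    0    0    0
  b   0    1    1    1    1    1    1
LCS length = dp[5][6] = 1

1


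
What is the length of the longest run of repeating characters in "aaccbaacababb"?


Input: "aaccbaacababb"
Scanning for longest run:
  Position 1 ('a'): continues run of 'a', length=2
  Position 2 ('c'): new char, reset run to 1
  Position 3 ('c'): continues run of 'c', length=2
  Position 4 ('b'): new char, reset run to 1
  Position 5 ('a'): new char, reset run to 1
  Position 6 ('a'): continues run of 'a', length=2
  Position 7 ('c'): new char, reset run to 1
  Position 8 ('a'): new char, reset run to 1
  Position 9 ('b'): new char, reset run to 1
  Position 10 ('a'): new char, reset run to 1
  Position 11 ('b'): new char, reset run to 1
  Position 12 ('b'): continues run of 'b', length=2
Longest run: 'a' with length 2

2


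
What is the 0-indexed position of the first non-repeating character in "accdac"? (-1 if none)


Input: accdac
Character frequencies:
  'a': 2
  'c': 3
  'd': 1
Scanning left to right for freq == 1:
  Position 0 ('a'): freq=2, skip
  Position 1 ('c'): freq=3, skip
  Position 2 ('c'): freq=3, skip
  Position 3 ('d'): unique! => answer = 3

3


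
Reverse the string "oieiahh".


Input: oieiahh
Reading characters right to left:
  Position 6: 'h'
  Position 5: 'h'
  Position 4: 'a'
  Position 3: 'i'
  Position 2: 'e'
  Position 1: 'i'
  Position 0: 'o'
Reversed: hhaieio

hhaieio


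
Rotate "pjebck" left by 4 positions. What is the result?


Input: "pjebck", rotate left by 4
First 4 characters: "pjeb"
Remaining characters: "ck"
Concatenate remaining + first: "ck" + "pjeb" = "ckpjeb"

ckpjeb


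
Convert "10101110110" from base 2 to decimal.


Input: "10101110110" in base 2
Positional expansion:
  Digit '1' (value 1) x 2^10 = 1024
  Digit '0' (value 0) x 2^9 = 0
  Digit '1' (value 1) x 2^8 = 256
  Digit '0' (value 0) x 2^7 = 0
  Digit '1' (value 1) x 2^6 = 64
  Digit '1' (value 1) x 2^5 = 32
  Digit '1' (value 1) x 2^4 = 16
  Digit '0' (value 0) x 2^3 = 0
  Digit '1' (value 1) x 2^2 = 4
  Digit '1' (value 1) x 2^1 = 2
  Digit '0' (value 0) x 2^0 = 0
Sum = 1398

1398


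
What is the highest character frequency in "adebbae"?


Input: adebbae
Character counts:
  'a': 2
  'b': 2
  'd': 1
  'e': 2
Maximum frequency: 2

2


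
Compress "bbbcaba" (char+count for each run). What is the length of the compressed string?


Input: bbbcaba
Runs:
  'b' x 3 => "b3"
  'c' x 1 => "c1"
  'a' x 1 => "a1"
  'b' x 1 => "b1"
  'a' x 1 => "a1"
Compressed: "b3c1a1b1a1"
Compressed length: 10

10


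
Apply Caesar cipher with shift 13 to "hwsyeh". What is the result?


Caesar cipher: shift "hwsyeh" by 13
  'h' (pos 7) + 13 = pos 20 = 'u'
  'w' (pos 22) + 13 = pos 9 = 'j'
  's' (pos 18) + 13 = pos 5 = 'f'
  'y' (pos 24) + 13 = pos 11 = 'l'
  'e' (pos 4) + 13 = pos 17 = 'r'
  'h' (pos 7) + 13 = pos 20 = 'u'
Result: ujflru

ujflru


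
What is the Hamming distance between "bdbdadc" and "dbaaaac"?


Comparing "bdbdadc" and "dbaaaac" position by position:
  Position 0: 'b' vs 'd' => differ
  Position 1: 'd' vs 'b' => differ
  Position 2: 'b' vs 'a' => differ
  Position 3: 'd' vs 'a' => differ
  Position 4: 'a' vs 'a' => same
  Position 5: 'd' vs 'a' => differ
  Position 6: 'c' vs 'c' => same
Total differences (Hamming distance): 5

5


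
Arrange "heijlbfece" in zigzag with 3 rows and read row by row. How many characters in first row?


Zigzag "heijlbfece" into 3 rows:
Placing characters:
  'h' => row 0
  'e' => row 1
  'i' => row 2
  'j' => row 1
  'l' => row 0
  'b' => row 1
  'f' => row 2
  'e' => row 1
  'c' => row 0
  'e' => row 1
Rows:
  Row 0: "hlc"
  Row 1: "ejbee"
  Row 2: "if"
First row length: 3

3


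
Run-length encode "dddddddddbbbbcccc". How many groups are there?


Input: dddddddddbbbbcccc
Scanning for consecutive runs:
  Group 1: 'd' x 9 (positions 0-8)
  Group 2: 'b' x 4 (positions 9-12)
  Group 3: 'c' x 4 (positions 13-16)
Total groups: 3

3


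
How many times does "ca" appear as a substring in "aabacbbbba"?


Searching for "ca" in "aabacbbbba"
Scanning each position:
  Position 0: "aa" => no
  Position 1: "ab" => no
  Position 2: "ba" => no
  Position 3: "ac" => no
  Position 4: "cb" => no
  Position 5: "bb" => no
  Position 6: "bb" => no
  Position 7: "bb" => no
  Position 8: "ba" => no
Total occurrences: 0

0


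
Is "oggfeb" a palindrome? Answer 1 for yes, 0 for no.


Input: oggfeb
Reversed: befggo
  Compare pos 0 ('o') with pos 5 ('b'): MISMATCH
  Compare pos 1 ('g') with pos 4 ('e'): MISMATCH
  Compare pos 2 ('g') with pos 3 ('f'): MISMATCH
Result: not a palindrome

0


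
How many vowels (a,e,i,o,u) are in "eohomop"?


Input: eohomop
Checking each character:
  'e' at position 0: vowel (running total: 1)
  'o' at position 1: vowel (running total: 2)
  'h' at position 2: consonant
  'o' at position 3: vowel (running total: 3)
  'm' at position 4: consonant
  'o' at position 5: vowel (running total: 4)
  'p' at position 6: consonant
Total vowels: 4

4


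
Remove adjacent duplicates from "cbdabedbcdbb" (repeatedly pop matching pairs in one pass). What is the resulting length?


Input: cbdabedbcdbb
Stack-based adjacent duplicate removal:
  Read 'c': push. Stack: c
  Read 'b': push. Stack: cb
  Read 'd': push. Stack: cbd
  Read 'a': push. Stack: cbda
  Read 'b': push. Stack: cbdab
  Read 'e': push. Stack: cbdabe
  Read 'd': push. Stack: cbdabed
  Read 'b': push. Stack: cbdabedb
  Read 'c': push. Stack: cbdabedbc
  Read 'd': push. Stack: cbdabedbcd
  Read 'b': push. Stack: cbdabedbcdb
  Read 'b': matches stack top 'b' => pop. Stack: cbdabedbcd
Final stack: "cbdabedbcd" (length 10)

10


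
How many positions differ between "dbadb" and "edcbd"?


Comparing "dbadb" and "edcbd" position by position:
  Position 0: 'd' vs 'e' => DIFFER
  Position 1: 'b' vs 'd' => DIFFER
  Position 2: 'a' vs 'c' => DIFFER
  Position 3: 'd' vs 'b' => DIFFER
  Position 4: 'b' vs 'd' => DIFFER
Positions that differ: 5

5


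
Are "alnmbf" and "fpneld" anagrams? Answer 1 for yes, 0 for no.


Strings: "alnmbf", "fpneld"
Sorted first:  abflmn
Sorted second: deflnp
Differ at position 0: 'a' vs 'd' => not anagrams

0


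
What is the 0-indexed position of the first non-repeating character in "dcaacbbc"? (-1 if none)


Input: dcaacbbc
Character frequencies:
  'a': 2
  'b': 2
  'c': 3
  'd': 1
Scanning left to right for freq == 1:
  Position 0 ('d'): unique! => answer = 0

0


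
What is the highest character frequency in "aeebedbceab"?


Input: aeebedbceab
Character counts:
  'a': 2
  'b': 3
  'c': 1
  'd': 1
  'e': 4
Maximum frequency: 4

4


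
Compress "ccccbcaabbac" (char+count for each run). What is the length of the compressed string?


Input: ccccbcaabbac
Runs:
  'c' x 4 => "c4"
  'b' x 1 => "b1"
  'c' x 1 => "c1"
  'a' x 2 => "a2"
  'b' x 2 => "b2"
  'a' x 1 => "a1"
  'c' x 1 => "c1"
Compressed: "c4b1c1a2b2a1c1"
Compressed length: 14

14


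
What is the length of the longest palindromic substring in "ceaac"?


Input: "ceaac"
Checking substrings for palindromes:
  [2:4] "aa" (len 2) => palindrome
Longest palindromic substring: "aa" with length 2

2


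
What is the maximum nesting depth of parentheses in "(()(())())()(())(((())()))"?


Input: "(()(())())()(())(((())()))"
Tracking depth:
  Position 0 '(': depth becomes 1
  Position 1 '(': depth becomes 2
  Position 2 ')': depth becomes 1
  Position 3 '(': depth becomes 2
  Position 4 '(': depth becomes 3
  Position 5 ')': depth becomes 2
  Position 6 ')': depth becomes 1
  Position 7 '(': depth becomes 2
  Position 8 ')': depth becomes 1
  Position 9 ')': depth becomes 0
  Position 10 '(': depth becomes 1
  Position 11 ')': depth becomes 0
  Position 12 '(': depth becomes 1
  Position 13 '(': depth becomes 2
  Position 14 ')': depth becomes 1
  Position 15 ')': depth becomes 0
  Position 16 '(': depth becomes 1
  Position 17 '(': depth becomes 2
  Position 18 '(': depth becomes 3
  Position 19 '(': depth becomes 4
  Position 20 ')': depth becomes 3
  Position 21 ')': depth becomes 2
  Position 22 '(': depth becomes 3
  Position 23 ')': depth becomes 2
  Position 24 ')': depth becomes 1
  Position 25 ')': depth becomes 0
Maximum depth reached: 4

4


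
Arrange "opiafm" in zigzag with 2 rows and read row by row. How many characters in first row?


Zigzag "opiafm" into 2 rows:
Placing characters:
  'o' => row 0
  'p' => row 1
  'i' => row 0
  'a' => row 1
  'f' => row 0
  'm' => row 1
Rows:
  Row 0: "oif"
  Row 1: "pam"
First row length: 3

3


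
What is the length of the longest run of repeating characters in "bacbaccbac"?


Input: "bacbaccbac"
Scanning for longest run:
  Position 1 ('a'): new char, reset run to 1
  Position 2 ('c'): new char, reset run to 1
  Position 3 ('b'): new char, reset run to 1
  Position 4 ('a'): new char, reset run to 1
  Position 5 ('c'): new char, reset run to 1
  Position 6 ('c'): continues run of 'c', length=2
  Position 7 ('b'): new char, reset run to 1
  Position 8 ('a'): new char, reset run to 1
  Position 9 ('c'): new char, reset run to 1
Longest run: 'c' with length 2

2


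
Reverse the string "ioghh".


Input: ioghh
Reading characters right to left:
  Position 4: 'h'
  Position 3: 'h'
  Position 2: 'g'
  Position 1: 'o'
  Position 0: 'i'
Reversed: hhgoi

hhgoi


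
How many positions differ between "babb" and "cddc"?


Comparing "babb" and "cddc" position by position:
  Position 0: 'b' vs 'c' => DIFFER
  Position 1: 'a' vs 'd' => DIFFER
  Position 2: 'b' vs 'd' => DIFFER
  Position 3: 'b' vs 'c' => DIFFER
Positions that differ: 4

4


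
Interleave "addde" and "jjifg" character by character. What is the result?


Interleaving "addde" and "jjifg":
  Position 0: 'a' from first, 'j' from second => "aj"
  Position 1: 'd' from first, 'j' from second => "dj"
  Position 2: 'd' from first, 'i' from second => "di"
  Position 3: 'd' from first, 'f' from second => "df"
  Position 4: 'e' from first, 'g' from second => "eg"
Result: ajdjdidfeg

ajdjdidfeg


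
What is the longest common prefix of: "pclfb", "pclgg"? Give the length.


Words: pclfb, pclgg
  Position 0: all 'p' => match
  Position 1: all 'c' => match
  Position 2: all 'l' => match
  Position 3: ('f', 'g') => mismatch, stop
LCP = "pcl" (length 3)

3


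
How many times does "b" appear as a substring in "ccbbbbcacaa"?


Searching for "b" in "ccbbbbcacaa"
Scanning each position:
  Position 0: "c" => no
  Position 1: "c" => no
  Position 2: "b" => MATCH
  Position 3: "b" => MATCH
  Position 4: "b" => MATCH
  Position 5: "b" => MATCH
  Position 6: "c" => no
  Position 7: "a" => no
  Position 8: "c" => no
  Position 9: "a" => no
  Position 10: "a" => no
Total occurrences: 4

4


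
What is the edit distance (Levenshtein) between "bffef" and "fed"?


Computing edit distance: "bffef" -> "fed"
DP table:
           f    e    d
      0    1    2    3
  b   1    1    2    3
  f   2    1    2    3
  f   3    2    2    3
  e   4    3    2    3
  f   5    4    3    3
Edit distance = dp[5][3] = 3

3


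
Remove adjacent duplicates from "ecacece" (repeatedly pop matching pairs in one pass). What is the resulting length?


Input: ecacece
Stack-based adjacent duplicate removal:
  Read 'e': push. Stack: e
  Read 'c': push. Stack: ec
  Read 'a': push. Stack: eca
  Read 'c': push. Stack: ecac
  Read 'e': push. Stack: ecace
  Read 'c': push. Stack: ecacec
  Read 'e': push. Stack: ecacece
Final stack: "ecacece" (length 7)

7


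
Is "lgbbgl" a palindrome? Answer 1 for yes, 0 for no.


Input: lgbbgl
Reversed: lgbbgl
  Compare pos 0 ('l') with pos 5 ('l'): match
  Compare pos 1 ('g') with pos 4 ('g'): match
  Compare pos 2 ('b') with pos 3 ('b'): match
Result: palindrome

1
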